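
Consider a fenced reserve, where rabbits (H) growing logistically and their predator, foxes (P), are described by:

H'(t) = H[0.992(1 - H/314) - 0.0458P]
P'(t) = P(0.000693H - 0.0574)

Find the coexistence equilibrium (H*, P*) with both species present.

From dP/dt = 0 with P > 0: 0.000693H* = 0.0574, so H* = 82.8.
Substitute into dH/dt = 0: 0.992(1 - 82.8/314) = 0.0458P*.
The bracket is 0.736, giving P* = 0.73/0.0458 = 15.9.

H* ≈ 82.8, P* ≈ 15.9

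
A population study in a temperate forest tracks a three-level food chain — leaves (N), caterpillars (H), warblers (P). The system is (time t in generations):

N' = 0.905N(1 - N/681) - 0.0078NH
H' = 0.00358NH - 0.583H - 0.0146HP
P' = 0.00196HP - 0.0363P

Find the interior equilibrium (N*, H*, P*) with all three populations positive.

N* ≈ 572, H* ≈ 18.5, P* ≈ 100

From dP/dt = 0: 0.00196H* = 0.0363, so H* = 18.5.
From dN/dt = 0: 0.905(1 - N*/681) = 0.0078·18.5, giving N* = 681·(1 - 0.16) = 572.
From dH/dt = 0: 0.00358·572 - 0.583 = 0.0146P*, so P* = 1.47/0.0146 = 100.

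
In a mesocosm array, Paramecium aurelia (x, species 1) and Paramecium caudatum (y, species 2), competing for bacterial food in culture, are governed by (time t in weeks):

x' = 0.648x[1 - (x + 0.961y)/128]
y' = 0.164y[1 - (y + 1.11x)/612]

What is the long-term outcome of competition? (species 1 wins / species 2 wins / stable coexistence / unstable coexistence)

species 2 excludes species 1

Compare the nullcline intercepts: K1/α12 = 128/0.961 = 133 < K2 = 612; K2/α21 = 612/1.11 = 551 > K1 = 128.
Since the inequalities point opposite ways, species 2 can invade but species 1 cannot.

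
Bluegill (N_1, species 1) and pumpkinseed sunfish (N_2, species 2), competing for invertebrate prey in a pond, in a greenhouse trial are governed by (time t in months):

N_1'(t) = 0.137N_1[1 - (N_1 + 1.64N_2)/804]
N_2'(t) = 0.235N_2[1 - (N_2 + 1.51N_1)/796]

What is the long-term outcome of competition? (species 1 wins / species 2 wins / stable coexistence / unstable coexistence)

unstable coexistence (outcome depends on initial conditions)

Compare the nullcline intercepts: K1/α12 = 804/1.64 = 490 < K2 = 796; K2/α21 = 796/1.51 = 527 < K1 = 804.
Since both are reversed, neither can invade when rare; the interior point is a saddle.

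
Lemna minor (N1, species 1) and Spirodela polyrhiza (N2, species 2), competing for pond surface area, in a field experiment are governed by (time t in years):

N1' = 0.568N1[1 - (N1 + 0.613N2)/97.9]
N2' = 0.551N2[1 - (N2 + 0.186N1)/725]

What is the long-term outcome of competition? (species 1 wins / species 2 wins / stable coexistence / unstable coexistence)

species 2 excludes species 1

Compare the nullcline intercepts: K1/α12 = 97.9/0.613 = 160 < K2 = 725; K2/α21 = 725/0.186 = 3900 > K1 = 97.9.
Since the inequalities point opposite ways, species 2 can invade but species 1 cannot.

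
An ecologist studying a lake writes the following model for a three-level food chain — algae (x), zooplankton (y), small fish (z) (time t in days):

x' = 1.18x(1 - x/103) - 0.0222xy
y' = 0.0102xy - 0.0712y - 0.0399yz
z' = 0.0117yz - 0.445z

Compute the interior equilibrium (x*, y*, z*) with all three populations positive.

From dz/dt = 0: 0.0117y* = 0.445, so y* = 38.
From dx/dt = 0: 1.18(1 - x*/103) = 0.0222·38, giving x* = 103·(1 - 0.716) = 29.3.
From dy/dt = 0: 0.0102·29.3 - 0.0712 = 0.0399z*, so z* = 0.228/0.0399 = 5.71.

x* ≈ 29.3, y* ≈ 38, z* ≈ 5.71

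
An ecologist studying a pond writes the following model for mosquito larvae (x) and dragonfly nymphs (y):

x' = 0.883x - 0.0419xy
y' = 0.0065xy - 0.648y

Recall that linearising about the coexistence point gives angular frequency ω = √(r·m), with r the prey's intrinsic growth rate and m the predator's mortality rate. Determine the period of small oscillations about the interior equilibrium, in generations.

Here r = 0.883 and m = 0.648, so r·m = 0.572.
ω = √0.572 = 0.756 per generation, hence T = 2π/ω ≈ 8.31 generations.

T ≈ 8.31 generations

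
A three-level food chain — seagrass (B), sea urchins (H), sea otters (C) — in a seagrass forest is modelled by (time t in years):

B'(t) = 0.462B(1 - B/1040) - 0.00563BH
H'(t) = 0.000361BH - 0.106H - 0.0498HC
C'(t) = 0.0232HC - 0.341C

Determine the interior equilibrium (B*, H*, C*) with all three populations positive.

From dC/dt = 0: 0.0232H* = 0.341, so H* = 14.7.
From dB/dt = 0: 0.462(1 - B*/1040) = 0.00563·14.7, giving B* = 1040·(1 - 0.179) = 854.
From dH/dt = 0: 0.000361·854 - 0.106 = 0.0498C*, so C* = 0.202/0.0498 = 4.06.

B* ≈ 854, H* ≈ 14.7, C* ≈ 4.06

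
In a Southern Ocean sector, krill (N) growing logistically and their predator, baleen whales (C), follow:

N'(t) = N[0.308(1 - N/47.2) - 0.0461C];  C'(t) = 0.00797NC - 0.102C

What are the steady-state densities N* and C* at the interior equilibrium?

N* ≈ 12.8, C* ≈ 4.87

From dC/dt = 0 with C > 0: 0.00797N* = 0.102, so N* = 12.8.
Substitute into dN/dt = 0: 0.308(1 - 12.8/47.2) = 0.0461C*.
The bracket is 0.729, giving C* = 0.224/0.0461 = 4.87.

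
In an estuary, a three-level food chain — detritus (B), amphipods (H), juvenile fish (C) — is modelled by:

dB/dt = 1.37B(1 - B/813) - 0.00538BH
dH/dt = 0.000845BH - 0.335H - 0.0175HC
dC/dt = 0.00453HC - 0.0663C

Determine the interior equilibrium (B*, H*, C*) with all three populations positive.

From dC/dt = 0: 0.00453H* = 0.0663, so H* = 14.6.
From dB/dt = 0: 1.37(1 - B*/813) = 0.00538·14.6, giving B* = 813·(1 - 0.0575) = 766.
From dH/dt = 0: 0.000845·766 - 0.335 = 0.0175C*, so C* = 0.313/0.0175 = 17.9.

B* ≈ 766, H* ≈ 14.6, C* ≈ 17.9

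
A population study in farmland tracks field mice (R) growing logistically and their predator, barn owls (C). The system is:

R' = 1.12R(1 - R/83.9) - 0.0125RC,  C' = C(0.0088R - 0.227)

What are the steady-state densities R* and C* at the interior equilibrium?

From dC/dt = 0 with C > 0: 0.0088R* = 0.227, so R* = 25.8.
Substitute into dR/dt = 0: 1.12(1 - 25.8/83.9) = 0.0125C*.
The bracket is 0.693, giving C* = 0.776/0.0125 = 62.1.

R* ≈ 25.8, C* ≈ 62.1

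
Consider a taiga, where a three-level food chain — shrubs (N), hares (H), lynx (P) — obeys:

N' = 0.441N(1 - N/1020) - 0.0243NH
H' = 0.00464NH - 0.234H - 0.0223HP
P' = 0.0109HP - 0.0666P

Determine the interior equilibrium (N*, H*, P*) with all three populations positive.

N* ≈ 677, H* ≈ 6.11, P* ≈ 130

From dP/dt = 0: 0.0109H* = 0.0666, so H* = 6.11.
From dN/dt = 0: 0.441(1 - N*/1020) = 0.0243·6.11, giving N* = 1020·(1 - 0.337) = 677.
From dH/dt = 0: 0.00464·677 - 0.234 = 0.0223P*, so P* = 2.91/0.0223 = 130.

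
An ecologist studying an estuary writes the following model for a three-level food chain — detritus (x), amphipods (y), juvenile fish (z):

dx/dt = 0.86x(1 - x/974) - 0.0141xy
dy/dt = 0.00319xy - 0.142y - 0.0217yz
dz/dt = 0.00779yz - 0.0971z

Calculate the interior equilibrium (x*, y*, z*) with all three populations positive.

x* ≈ 775, y* ≈ 12.5, z* ≈ 107

From dz/dt = 0: 0.00779y* = 0.0971, so y* = 12.5.
From dx/dt = 0: 0.86(1 - x*/974) = 0.0141·12.5, giving x* = 974·(1 - 0.204) = 775.
From dy/dt = 0: 0.00319·775 - 0.142 = 0.0217z*, so z* = 2.33/0.0217 = 107.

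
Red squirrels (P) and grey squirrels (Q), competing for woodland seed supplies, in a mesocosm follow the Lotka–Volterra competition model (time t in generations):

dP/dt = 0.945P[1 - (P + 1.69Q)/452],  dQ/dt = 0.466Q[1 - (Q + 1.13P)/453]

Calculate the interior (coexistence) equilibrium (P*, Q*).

Setting both brackets to zero gives the nullclines P + 1.69Q = 452 and 1.13P + Q = 453.
Substituting Q = 453 - 1.13P into the first: P(1 - 1.69·1.13) = 452 - 1.69·453.
So P* = -314/-0.91 = 345, and then Q* = 453 - 1.13·345 = 63.5.

P* ≈ 345, Q* ≈ 63.5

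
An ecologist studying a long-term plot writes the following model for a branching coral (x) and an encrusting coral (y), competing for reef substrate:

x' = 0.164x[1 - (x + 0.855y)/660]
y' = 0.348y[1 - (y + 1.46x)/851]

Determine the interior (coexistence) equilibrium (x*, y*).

Setting both brackets to zero gives the nullclines x + 0.855y = 660 and 1.46x + y = 851.
Substituting y = 851 - 1.46x into the first: x(1 - 0.855·1.46) = 660 - 0.855·851.
So x* = -67.6/-0.248 = 272, and then y* = 851 - 1.46·272 = 453.

x* ≈ 272, y* ≈ 453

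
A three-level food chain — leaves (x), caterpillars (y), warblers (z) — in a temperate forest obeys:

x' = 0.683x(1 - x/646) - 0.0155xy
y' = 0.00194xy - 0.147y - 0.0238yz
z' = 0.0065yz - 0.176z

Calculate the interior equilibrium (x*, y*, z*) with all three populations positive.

x* ≈ 249, y* ≈ 27.1, z* ≈ 14.1

From dz/dt = 0: 0.0065y* = 0.176, so y* = 27.1.
From dx/dt = 0: 0.683(1 - x*/646) = 0.0155·27.1, giving x* = 646·(1 - 0.614) = 249.
From dy/dt = 0: 0.00194·249 - 0.147 = 0.0238z*, so z* = 0.336/0.0238 = 14.1.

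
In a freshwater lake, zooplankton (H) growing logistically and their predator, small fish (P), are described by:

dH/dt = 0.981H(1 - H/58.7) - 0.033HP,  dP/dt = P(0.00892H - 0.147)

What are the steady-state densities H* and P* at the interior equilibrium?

H* ≈ 16.5, P* ≈ 21.4

From dP/dt = 0 with P > 0: 0.00892H* = 0.147, so H* = 16.5.
Substitute into dH/dt = 0: 0.981(1 - 16.5/58.7) = 0.033P*.
The bracket is 0.719, giving P* = 0.706/0.033 = 21.4.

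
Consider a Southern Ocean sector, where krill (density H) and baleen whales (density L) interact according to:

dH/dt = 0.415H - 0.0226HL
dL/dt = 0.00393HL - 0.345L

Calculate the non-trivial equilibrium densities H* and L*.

Set dL/dt = 0 with L > 0: 0.00393H - 0.345 = 0, so H* = 0.345/0.00393 = 87.8.
Set dH/dt = 0 with H > 0: 0.415 - 0.0226L = 0, so L* = 0.415/0.0226 = 18.4.

H* ≈ 87.8, L* ≈ 18.4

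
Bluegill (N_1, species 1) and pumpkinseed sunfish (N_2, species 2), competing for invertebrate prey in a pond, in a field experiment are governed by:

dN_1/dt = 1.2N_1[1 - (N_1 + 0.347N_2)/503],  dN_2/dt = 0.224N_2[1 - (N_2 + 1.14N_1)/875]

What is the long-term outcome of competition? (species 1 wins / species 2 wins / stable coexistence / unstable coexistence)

Compare the nullcline intercepts: K1/α12 = 503/0.347 = 1450 > K2 = 875; K2/α21 = 875/1.14 = 768 > K1 = 503.
Since both inequalities hold, each species can invade when rare, so the interior equilibrium is stable.

stable coexistence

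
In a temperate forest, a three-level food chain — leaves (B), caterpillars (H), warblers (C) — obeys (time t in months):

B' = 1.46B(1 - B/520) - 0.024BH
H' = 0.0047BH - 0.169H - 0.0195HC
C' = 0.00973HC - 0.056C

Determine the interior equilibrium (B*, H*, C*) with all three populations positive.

B* ≈ 471, H* ≈ 5.76, C* ≈ 105

From dC/dt = 0: 0.00973H* = 0.056, so H* = 5.76.
From dB/dt = 0: 1.46(1 - B*/520) = 0.024·5.76, giving B* = 520·(1 - 0.0946) = 471.
From dH/dt = 0: 0.0047·471 - 0.169 = 0.0195C*, so C* = 2.04/0.0195 = 105.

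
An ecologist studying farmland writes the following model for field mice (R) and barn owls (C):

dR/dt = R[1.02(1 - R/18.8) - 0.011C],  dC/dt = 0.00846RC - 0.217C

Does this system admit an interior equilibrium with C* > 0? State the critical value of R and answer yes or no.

Threshold R = 25.7; K < 25.7, so no, the predator goes extinct.

The predator equation gives dC/dt > 0 only when R > 0.217/0.00846 = 25.7.
Without the predator, R → K = 18.8. Since 18.8 < 25.7, the predator cannot invade.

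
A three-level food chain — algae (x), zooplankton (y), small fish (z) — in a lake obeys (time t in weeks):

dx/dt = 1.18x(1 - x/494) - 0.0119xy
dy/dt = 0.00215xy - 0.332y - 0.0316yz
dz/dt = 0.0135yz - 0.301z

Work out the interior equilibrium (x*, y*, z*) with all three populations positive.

From dz/dt = 0: 0.0135y* = 0.301, so y* = 22.3.
From dx/dt = 0: 1.18(1 - x*/494) = 0.0119·22.3, giving x* = 494·(1 - 0.225) = 383.
From dy/dt = 0: 0.00215·383 - 0.332 = 0.0316z*, so z* = 0.491/0.0316 = 15.5.

x* ≈ 383, y* ≈ 22.3, z* ≈ 15.5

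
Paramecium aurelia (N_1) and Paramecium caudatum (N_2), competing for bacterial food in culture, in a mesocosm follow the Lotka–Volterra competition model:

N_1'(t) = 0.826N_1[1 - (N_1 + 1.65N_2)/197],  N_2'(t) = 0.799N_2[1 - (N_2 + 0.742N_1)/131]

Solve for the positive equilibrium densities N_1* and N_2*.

Setting both brackets to zero gives the nullclines N_1 + 1.65N_2 = 197 and 0.742N_1 + N_2 = 131.
Substituting N_2 = 131 - 0.742N_1 into the first: N_1(1 - 1.65·0.742) = 197 - 1.65·131.
So N_1* = -19.1/-0.224 = 85.4, and then N_2* = 131 - 0.742·85.4 = 67.7.

N_1* ≈ 85.4, N_2* ≈ 67.7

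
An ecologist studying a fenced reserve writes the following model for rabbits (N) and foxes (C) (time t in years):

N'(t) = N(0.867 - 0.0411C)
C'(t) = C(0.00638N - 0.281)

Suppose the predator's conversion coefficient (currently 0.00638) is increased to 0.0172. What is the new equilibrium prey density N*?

At the interior fixed point, setting dC/dt = 0 with C > 0 fixes N* = (predator death rate)/(NC coefficient) — independent of the other coefficients.
With the change, N* = 0.281/0.0172 = 16.3; it falls from 44.

N* ≈ 16.3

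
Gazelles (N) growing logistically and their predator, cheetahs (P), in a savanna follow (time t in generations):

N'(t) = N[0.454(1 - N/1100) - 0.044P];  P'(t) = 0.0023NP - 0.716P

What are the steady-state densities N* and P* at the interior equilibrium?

N* ≈ 311, P* ≈ 7.4

From dP/dt = 0 with P > 0: 0.0023N* = 0.716, so N* = 311.
Substitute into dN/dt = 0: 0.454(1 - 311/1100) = 0.044P*.
The bracket is 0.717, giving P* = 0.326/0.044 = 7.4.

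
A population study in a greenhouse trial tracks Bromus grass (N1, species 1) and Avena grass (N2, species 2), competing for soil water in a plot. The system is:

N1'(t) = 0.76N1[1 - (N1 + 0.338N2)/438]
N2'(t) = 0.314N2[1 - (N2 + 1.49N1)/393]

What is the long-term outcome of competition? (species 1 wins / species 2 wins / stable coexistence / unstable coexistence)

Compare the nullcline intercepts: K1/α12 = 438/0.338 = 1300 > K2 = 393; K2/α21 = 393/1.49 = 264 < K1 = 438.
Since the inequalities point opposite ways, species 1 can invade but species 2 cannot.

species 1 excludes species 2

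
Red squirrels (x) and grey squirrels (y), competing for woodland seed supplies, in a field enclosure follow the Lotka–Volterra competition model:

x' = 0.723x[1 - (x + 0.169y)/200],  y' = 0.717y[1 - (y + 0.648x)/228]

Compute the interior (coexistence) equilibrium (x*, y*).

Setting both brackets to zero gives the nullclines x + 0.169y = 200 and 0.648x + y = 228.
Substituting y = 228 - 0.648x into the first: x(1 - 0.169·0.648) = 200 - 0.169·228.
So x* = 161/0.89 = 181, and then y* = 228 - 0.648·181 = 111.

x* ≈ 181, y* ≈ 111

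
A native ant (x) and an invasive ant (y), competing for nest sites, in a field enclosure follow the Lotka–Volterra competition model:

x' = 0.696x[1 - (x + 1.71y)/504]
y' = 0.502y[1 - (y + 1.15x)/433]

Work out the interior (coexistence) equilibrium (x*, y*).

Setting both brackets to zero gives the nullclines x + 1.71y = 504 and 1.15x + y = 433.
Substituting y = 433 - 1.15x into the first: x(1 - 1.71·1.15) = 504 - 1.71·433.
So x* = -236/-0.966 = 245, and then y* = 433 - 1.15·245 = 152.

x* ≈ 245, y* ≈ 152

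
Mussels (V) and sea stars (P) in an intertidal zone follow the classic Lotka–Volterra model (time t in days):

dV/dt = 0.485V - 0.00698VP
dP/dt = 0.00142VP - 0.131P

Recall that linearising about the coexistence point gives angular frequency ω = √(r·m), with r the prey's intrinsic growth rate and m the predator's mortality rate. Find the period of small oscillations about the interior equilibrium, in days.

T ≈ 24.9 days

Here r = 0.485 and m = 0.131, so r·m = 0.0635.
ω = √0.0635 = 0.252 per day, hence T = 2π/ω ≈ 24.9 days.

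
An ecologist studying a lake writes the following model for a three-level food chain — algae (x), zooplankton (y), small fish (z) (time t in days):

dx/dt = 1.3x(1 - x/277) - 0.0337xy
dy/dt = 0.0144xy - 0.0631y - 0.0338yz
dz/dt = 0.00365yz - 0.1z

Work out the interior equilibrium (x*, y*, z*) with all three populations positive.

From dz/dt = 0: 0.00365y* = 0.1, so y* = 27.4.
From dx/dt = 0: 1.3(1 - x*/277) = 0.0337·27.4, giving x* = 277·(1 - 0.71) = 80.3.
From dy/dt = 0: 0.0144·80.3 - 0.0631 = 0.0338z*, so z* = 1.09/0.0338 = 32.3.

x* ≈ 80.3, y* ≈ 27.4, z* ≈ 32.3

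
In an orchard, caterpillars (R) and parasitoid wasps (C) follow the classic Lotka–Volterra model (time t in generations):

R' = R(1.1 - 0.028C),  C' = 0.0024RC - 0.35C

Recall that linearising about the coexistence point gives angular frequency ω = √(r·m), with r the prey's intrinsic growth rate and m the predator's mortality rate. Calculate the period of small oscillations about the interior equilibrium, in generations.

Here r = 1.1 and m = 0.35, so r·m = 0.385.
ω = √0.385 = 0.62 per generation, hence T = 2π/ω ≈ 10.1 generations.

T ≈ 10.1 generations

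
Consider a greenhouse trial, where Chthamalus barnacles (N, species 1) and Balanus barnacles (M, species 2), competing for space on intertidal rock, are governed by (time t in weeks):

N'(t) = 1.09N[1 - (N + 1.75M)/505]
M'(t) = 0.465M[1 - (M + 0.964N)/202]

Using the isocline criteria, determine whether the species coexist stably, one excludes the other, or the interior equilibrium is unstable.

Compare the nullcline intercepts: K1/α12 = 505/1.75 = 289 > K2 = 202; K2/α21 = 202/0.964 = 210 < K1 = 505.
Since the inequalities point opposite ways, species 1 can invade but species 2 cannot.

species 1 excludes species 2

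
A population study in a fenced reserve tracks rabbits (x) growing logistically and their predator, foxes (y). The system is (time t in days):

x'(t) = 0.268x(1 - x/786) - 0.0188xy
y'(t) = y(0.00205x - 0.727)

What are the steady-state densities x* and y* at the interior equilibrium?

x* ≈ 355, y* ≈ 7.82

From dy/dt = 0 with y > 0: 0.00205x* = 0.727, so x* = 355.
Substitute into dx/dt = 0: 0.268(1 - 355/786) = 0.0188y*.
The bracket is 0.549, giving y* = 0.147/0.0188 = 7.82.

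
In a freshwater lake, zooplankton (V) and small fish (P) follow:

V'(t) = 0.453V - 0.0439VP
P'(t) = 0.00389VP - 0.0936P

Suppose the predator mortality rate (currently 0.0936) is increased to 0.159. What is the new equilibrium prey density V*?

At the interior fixed point, setting dP/dt = 0 with P > 0 fixes V* = (predator death rate)/(VP coefficient) — independent of the other coefficients.
With the change, V* = 0.159/0.00389 = 40.9; it rises from 24.1.

V* ≈ 40.9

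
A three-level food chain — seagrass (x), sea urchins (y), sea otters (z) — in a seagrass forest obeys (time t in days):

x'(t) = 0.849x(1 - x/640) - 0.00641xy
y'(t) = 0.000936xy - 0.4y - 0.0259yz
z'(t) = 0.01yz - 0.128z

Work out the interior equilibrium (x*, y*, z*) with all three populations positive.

From dz/dt = 0: 0.01y* = 0.128, so y* = 12.8.
From dx/dt = 0: 0.849(1 - x*/640) = 0.00641·12.8, giving x* = 640·(1 - 0.0966) = 578.
From dy/dt = 0: 0.000936·578 - 0.4 = 0.0259z*, so z* = 0.141/0.0259 = 5.45.

x* ≈ 578, y* ≈ 12.8, z* ≈ 5.45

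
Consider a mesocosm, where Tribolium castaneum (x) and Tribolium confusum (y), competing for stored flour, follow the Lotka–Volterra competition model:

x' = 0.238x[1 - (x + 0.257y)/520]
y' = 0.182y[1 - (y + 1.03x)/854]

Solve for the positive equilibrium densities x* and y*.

Setting both brackets to zero gives the nullclines x + 0.257y = 520 and 1.03x + y = 854.
Substituting y = 854 - 1.03x into the first: x(1 - 0.257·1.03) = 520 - 0.257·854.
So x* = 301/0.735 = 409, and then y* = 854 - 1.03·409 = 433.

x* ≈ 409, y* ≈ 433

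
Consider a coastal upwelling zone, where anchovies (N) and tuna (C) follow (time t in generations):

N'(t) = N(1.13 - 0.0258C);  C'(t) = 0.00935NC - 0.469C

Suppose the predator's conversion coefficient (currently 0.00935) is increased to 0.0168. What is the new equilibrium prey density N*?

At the interior fixed point, setting dC/dt = 0 with C > 0 fixes N* = (predator death rate)/(NC coefficient) — independent of the other coefficients.
With the change, N* = 0.469/0.0168 = 27.9; it falls from 50.2.

N* ≈ 27.9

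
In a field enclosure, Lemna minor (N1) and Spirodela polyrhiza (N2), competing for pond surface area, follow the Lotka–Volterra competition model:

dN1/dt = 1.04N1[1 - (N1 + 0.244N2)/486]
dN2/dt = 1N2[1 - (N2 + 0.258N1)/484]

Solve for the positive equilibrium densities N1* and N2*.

N1* ≈ 393, N2* ≈ 383

Setting both brackets to zero gives the nullclines N1 + 0.244N2 = 486 and 0.258N1 + N2 = 484.
Substituting N2 = 484 - 0.258N1 into the first: N1(1 - 0.244·0.258) = 486 - 0.244·484.
So N1* = 368/0.937 = 393, and then N2* = 484 - 0.258·393 = 383.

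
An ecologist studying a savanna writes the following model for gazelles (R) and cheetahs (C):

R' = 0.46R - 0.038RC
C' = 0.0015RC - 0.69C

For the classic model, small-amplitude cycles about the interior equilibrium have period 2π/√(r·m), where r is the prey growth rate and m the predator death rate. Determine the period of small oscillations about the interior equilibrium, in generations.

Here r = 0.46 and m = 0.69, so r·m = 0.317.
ω = √0.317 = 0.563 per generation, hence T = 2π/ω ≈ 11.2 generations.

T ≈ 11.2 generations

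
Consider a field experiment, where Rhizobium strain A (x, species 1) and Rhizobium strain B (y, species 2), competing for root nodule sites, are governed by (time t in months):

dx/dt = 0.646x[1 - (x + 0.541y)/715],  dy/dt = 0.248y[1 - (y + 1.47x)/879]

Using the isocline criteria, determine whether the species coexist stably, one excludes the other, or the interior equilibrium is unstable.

species 1 excludes species 2

Compare the nullcline intercepts: K1/α12 = 715/0.541 = 1320 > K2 = 879; K2/α21 = 879/1.47 = 598 < K1 = 715.
Since the inequalities point opposite ways, species 1 can invade but species 2 cannot.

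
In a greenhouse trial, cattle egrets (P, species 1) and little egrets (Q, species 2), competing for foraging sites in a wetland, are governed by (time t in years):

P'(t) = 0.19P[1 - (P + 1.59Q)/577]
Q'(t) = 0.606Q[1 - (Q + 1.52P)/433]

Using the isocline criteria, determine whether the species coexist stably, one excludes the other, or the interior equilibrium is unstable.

unstable coexistence (outcome depends on initial conditions)

Compare the nullcline intercepts: K1/α12 = 577/1.59 = 363 < K2 = 433; K2/α21 = 433/1.52 = 285 < K1 = 577.
Since both are reversed, neither can invade when rare; the interior point is a saddle.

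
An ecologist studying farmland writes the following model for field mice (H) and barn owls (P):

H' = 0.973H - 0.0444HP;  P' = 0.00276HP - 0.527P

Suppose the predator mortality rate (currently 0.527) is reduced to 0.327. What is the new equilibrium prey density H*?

H* ≈ 118

At the interior fixed point, setting dP/dt = 0 with P > 0 fixes H* = (predator death rate)/(HP coefficient) — independent of the other coefficients.
With the change, H* = 0.327/0.00276 = 118; it falls from 191.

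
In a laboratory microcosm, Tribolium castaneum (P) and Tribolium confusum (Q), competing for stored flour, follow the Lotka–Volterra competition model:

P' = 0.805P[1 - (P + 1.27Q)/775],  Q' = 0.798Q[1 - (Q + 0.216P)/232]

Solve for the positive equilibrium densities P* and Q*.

Setting both brackets to zero gives the nullclines P + 1.27Q = 775 and 0.216P + Q = 232.
Substituting Q = 232 - 0.216P into the first: P(1 - 1.27·0.216) = 775 - 1.27·232.
So P* = 480/0.726 = 662, and then Q* = 232 - 0.216·662 = 89.

P* ≈ 662, Q* ≈ 89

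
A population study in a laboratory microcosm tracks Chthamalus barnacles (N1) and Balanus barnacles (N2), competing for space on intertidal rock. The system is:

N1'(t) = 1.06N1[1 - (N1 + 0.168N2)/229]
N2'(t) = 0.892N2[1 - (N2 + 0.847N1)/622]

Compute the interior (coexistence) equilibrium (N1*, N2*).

Setting both brackets to zero gives the nullclines N1 + 0.168N2 = 229 and 0.847N1 + N2 = 622.
Substituting N2 = 622 - 0.847N1 into the first: N1(1 - 0.168·0.847) = 229 - 0.168·622.
So N1* = 125/0.858 = 145, and then N2* = 622 - 0.847·145 = 499.

N1* ≈ 145, N2* ≈ 499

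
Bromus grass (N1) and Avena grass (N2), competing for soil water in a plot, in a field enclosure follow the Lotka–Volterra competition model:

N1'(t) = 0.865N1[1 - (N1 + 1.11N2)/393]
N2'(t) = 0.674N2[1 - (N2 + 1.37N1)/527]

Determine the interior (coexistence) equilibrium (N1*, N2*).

N1* ≈ 369, N2* ≈ 21.9

Setting both brackets to zero gives the nullclines N1 + 1.11N2 = 393 and 1.37N1 + N2 = 527.
Substituting N2 = 527 - 1.37N1 into the first: N1(1 - 1.11·1.37) = 393 - 1.11·527.
So N1* = -192/-0.521 = 369, and then N2* = 527 - 1.37·369 = 21.9.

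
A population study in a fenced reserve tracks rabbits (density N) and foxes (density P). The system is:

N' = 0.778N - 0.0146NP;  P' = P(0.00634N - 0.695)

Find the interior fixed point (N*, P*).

N* ≈ 110, P* ≈ 53.3

Set dP/dt = 0 with P > 0: 0.00634N - 0.695 = 0, so N* = 0.695/0.00634 = 110.
Set dN/dt = 0 with N > 0: 0.778 - 0.0146P = 0, so P* = 0.778/0.0146 = 53.3.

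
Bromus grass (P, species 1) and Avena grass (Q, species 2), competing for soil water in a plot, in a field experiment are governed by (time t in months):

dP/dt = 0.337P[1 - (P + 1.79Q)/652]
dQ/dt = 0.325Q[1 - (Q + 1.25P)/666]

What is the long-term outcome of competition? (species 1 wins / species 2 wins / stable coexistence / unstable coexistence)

Compare the nullcline intercepts: K1/α12 = 652/1.79 = 364 < K2 = 666; K2/α21 = 666/1.25 = 533 < K1 = 652.
Since both are reversed, neither can invade when rare; the interior point is a saddle.

unstable coexistence (outcome depends on initial conditions)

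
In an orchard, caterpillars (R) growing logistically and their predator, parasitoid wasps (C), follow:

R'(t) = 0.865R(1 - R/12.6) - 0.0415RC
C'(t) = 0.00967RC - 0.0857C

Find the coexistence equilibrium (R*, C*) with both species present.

R* ≈ 8.86, C* ≈ 6.18

From dC/dt = 0 with C > 0: 0.00967R* = 0.0857, so R* = 8.86.
Substitute into dR/dt = 0: 0.865(1 - 8.86/12.6) = 0.0415C*.
The bracket is 0.297, giving C* = 0.257/0.0415 = 6.18.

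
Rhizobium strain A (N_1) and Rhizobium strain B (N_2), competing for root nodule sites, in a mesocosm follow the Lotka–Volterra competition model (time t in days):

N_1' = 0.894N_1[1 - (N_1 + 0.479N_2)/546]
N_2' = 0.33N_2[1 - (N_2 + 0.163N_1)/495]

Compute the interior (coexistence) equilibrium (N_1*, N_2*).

Setting both brackets to zero gives the nullclines N_1 + 0.479N_2 = 546 and 0.163N_1 + N_2 = 495.
Substituting N_2 = 495 - 0.163N_1 into the first: N_1(1 - 0.479·0.163) = 546 - 0.479·495.
So N_1* = 309/0.922 = 335, and then N_2* = 495 - 0.163·335 = 440.

N_1* ≈ 335, N_2* ≈ 440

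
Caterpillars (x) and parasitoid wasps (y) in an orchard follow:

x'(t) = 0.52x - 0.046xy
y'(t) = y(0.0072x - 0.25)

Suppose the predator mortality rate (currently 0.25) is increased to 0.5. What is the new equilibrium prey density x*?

At the interior fixed point, setting dy/dt = 0 with y > 0 fixes x* = (predator death rate)/(xy coefficient) — independent of the other coefficients.
With the change, x* = 0.5/0.0072 = 69.4; it rises from 34.7.

x* ≈ 69.4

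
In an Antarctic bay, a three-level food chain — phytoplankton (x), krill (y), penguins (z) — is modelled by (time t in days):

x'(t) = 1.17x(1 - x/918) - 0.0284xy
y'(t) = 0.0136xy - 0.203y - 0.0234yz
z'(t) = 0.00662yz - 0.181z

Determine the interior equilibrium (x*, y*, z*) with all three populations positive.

x* ≈ 309, y* ≈ 27.3, z* ≈ 171

From dz/dt = 0: 0.00662y* = 0.181, so y* = 27.3.
From dx/dt = 0: 1.17(1 - x*/918) = 0.0284·27.3, giving x* = 918·(1 - 0.664) = 309.
From dy/dt = 0: 0.0136·309 - 0.203 = 0.0234z*, so z* = 4/0.0234 = 171.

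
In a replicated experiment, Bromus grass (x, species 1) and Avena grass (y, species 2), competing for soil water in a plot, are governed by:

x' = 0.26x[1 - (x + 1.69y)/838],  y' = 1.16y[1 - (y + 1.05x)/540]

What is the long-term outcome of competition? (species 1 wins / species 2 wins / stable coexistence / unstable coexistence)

unstable coexistence (outcome depends on initial conditions)

Compare the nullcline intercepts: K1/α12 = 838/1.69 = 496 < K2 = 540; K2/α21 = 540/1.05 = 514 < K1 = 838.
Since both are reversed, neither can invade when rare; the interior point is a saddle.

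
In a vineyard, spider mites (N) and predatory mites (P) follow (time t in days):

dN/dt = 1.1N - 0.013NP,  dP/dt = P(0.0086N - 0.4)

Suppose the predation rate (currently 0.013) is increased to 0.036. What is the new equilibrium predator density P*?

At the interior fixed point, setting dN/dt = 0 with N > 0 fixes P* = (prey growth rate)/(NP coefficient) — independent of the other coefficients.
With the change, P* = 1.1/0.036 = 30.6; it falls from 84.6.

P* ≈ 30.6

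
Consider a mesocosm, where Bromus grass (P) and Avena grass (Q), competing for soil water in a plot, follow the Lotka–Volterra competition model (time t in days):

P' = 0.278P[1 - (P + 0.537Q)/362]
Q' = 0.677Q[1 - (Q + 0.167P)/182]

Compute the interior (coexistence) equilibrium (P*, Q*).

P* ≈ 290, Q* ≈ 134

Setting both brackets to zero gives the nullclines P + 0.537Q = 362 and 0.167P + Q = 182.
Substituting Q = 182 - 0.167P into the first: P(1 - 0.537·0.167) = 362 - 0.537·182.
So P* = 264/0.91 = 290, and then Q* = 182 - 0.167·290 = 134.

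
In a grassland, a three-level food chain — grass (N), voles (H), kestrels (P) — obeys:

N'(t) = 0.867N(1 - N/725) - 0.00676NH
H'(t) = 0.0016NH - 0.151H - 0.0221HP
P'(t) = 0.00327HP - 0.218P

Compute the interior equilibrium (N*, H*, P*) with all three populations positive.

From dP/dt = 0: 0.00327H* = 0.218, so H* = 66.7.
From dN/dt = 0: 0.867(1 - N*/725) = 0.00676·66.7, giving N* = 725·(1 - 0.52) = 348.
From dH/dt = 0: 0.0016·348 - 0.151 = 0.0221P*, so P* = 0.406/0.0221 = 18.4.

N* ≈ 348, H* ≈ 66.7, P* ≈ 18.4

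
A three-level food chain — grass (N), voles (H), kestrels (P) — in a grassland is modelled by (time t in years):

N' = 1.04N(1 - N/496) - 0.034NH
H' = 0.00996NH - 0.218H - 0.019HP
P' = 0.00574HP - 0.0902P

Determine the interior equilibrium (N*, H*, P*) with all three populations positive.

N* ≈ 241, H* ≈ 15.7, P* ≈ 115

From dP/dt = 0: 0.00574H* = 0.0902, so H* = 15.7.
From dN/dt = 0: 1.04(1 - N*/496) = 0.034·15.7, giving N* = 496·(1 - 0.514) = 241.
From dH/dt = 0: 0.00996·241 - 0.218 = 0.019P*, so P* = 2.18/0.019 = 115.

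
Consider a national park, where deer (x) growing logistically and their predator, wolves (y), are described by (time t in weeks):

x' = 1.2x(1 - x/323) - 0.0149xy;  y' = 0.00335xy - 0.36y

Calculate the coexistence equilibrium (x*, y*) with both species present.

From dy/dt = 0 with y > 0: 0.00335x* = 0.36, so x* = 107.
Substitute into dx/dt = 0: 1.2(1 - 107/323) = 0.0149y*.
The bracket is 0.667, giving y* = 0.801/0.0149 = 53.7.

x* ≈ 107, y* ≈ 53.7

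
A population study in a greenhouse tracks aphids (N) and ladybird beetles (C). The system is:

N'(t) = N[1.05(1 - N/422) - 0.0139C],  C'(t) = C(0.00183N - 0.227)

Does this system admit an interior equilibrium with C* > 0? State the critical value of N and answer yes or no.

The predator equation gives dC/dt > 0 only when N > 0.227/0.00183 = 124.
Without the predator, N → K = 422. Since 422 > 124, the predator can invade and persist.

Threshold N = 124; K > 124, so yes, the predator persists.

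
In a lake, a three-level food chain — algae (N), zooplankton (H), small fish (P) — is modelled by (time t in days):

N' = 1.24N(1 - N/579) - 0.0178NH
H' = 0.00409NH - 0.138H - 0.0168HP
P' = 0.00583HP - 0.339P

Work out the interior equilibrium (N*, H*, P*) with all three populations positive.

From dP/dt = 0: 0.00583H* = 0.339, so H* = 58.1.
From dN/dt = 0: 1.24(1 - N*/579) = 0.0178·58.1, giving N* = 579·(1 - 0.835) = 95.7.
From dH/dt = 0: 0.00409·95.7 - 0.138 = 0.0168P*, so P* = 0.253/0.0168 = 15.1.

N* ≈ 95.7, H* ≈ 58.1, P* ≈ 15.1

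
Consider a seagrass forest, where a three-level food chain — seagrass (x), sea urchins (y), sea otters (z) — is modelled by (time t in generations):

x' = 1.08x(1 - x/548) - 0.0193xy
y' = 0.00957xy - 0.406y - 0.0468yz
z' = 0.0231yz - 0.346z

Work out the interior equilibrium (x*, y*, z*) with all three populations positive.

x* ≈ 401, y* ≈ 15, z* ≈ 73.4

From dz/dt = 0: 0.0231y* = 0.346, so y* = 15.
From dx/dt = 0: 1.08(1 - x*/548) = 0.0193·15, giving x* = 548·(1 - 0.268) = 401.
From dy/dt = 0: 0.00957·401 - 0.406 = 0.0468z*, so z* = 3.43/0.0468 = 73.4.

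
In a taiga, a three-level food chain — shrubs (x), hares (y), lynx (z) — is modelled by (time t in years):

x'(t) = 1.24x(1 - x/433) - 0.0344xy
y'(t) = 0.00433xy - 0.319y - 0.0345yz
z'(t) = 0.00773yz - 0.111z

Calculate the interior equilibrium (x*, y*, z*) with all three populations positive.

From dz/dt = 0: 0.00773y* = 0.111, so y* = 14.4.
From dx/dt = 0: 1.24(1 - x*/433) = 0.0344·14.4, giving x* = 433·(1 - 0.398) = 261.
From dy/dt = 0: 0.00433·261 - 0.319 = 0.0345z*, so z* = 0.809/0.0345 = 23.4.

x* ≈ 261, y* ≈ 14.4, z* ≈ 23.4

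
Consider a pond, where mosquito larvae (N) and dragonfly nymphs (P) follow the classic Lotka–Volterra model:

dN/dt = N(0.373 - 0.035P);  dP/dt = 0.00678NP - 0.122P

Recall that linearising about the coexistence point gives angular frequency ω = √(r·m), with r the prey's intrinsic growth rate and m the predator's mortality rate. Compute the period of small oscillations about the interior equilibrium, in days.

T ≈ 29.5 days

Here r = 0.373 and m = 0.122, so r·m = 0.0455.
ω = √0.0455 = 0.213 per day, hence T = 2π/ω ≈ 29.5 days.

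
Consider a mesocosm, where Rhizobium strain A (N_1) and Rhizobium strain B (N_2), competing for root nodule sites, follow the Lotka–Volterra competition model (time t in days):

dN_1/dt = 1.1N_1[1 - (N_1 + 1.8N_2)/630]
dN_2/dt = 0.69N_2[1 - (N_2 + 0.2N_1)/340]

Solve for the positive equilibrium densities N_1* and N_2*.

N_1* ≈ 28.1, N_2* ≈ 334

Setting both brackets to zero gives the nullclines N_1 + 1.8N_2 = 630 and 0.2N_1 + N_2 = 340.
Substituting N_2 = 340 - 0.2N_1 into the first: N_1(1 - 1.8·0.2) = 630 - 1.8·340.
So N_1* = 18/0.64 = 28.1, and then N_2* = 340 - 0.2·28.1 = 334.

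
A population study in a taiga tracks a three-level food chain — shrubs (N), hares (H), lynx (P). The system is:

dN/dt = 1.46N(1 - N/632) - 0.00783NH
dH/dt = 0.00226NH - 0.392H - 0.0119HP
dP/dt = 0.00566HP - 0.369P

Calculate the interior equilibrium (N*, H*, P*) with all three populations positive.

N* ≈ 411, H* ≈ 65.2, P* ≈ 45.1

From dP/dt = 0: 0.00566H* = 0.369, so H* = 65.2.
From dN/dt = 0: 1.46(1 - N*/632) = 0.00783·65.2, giving N* = 632·(1 - 0.35) = 411.
From dH/dt = 0: 0.00226·411 - 0.392 = 0.0119P*, so P* = 0.537/0.0119 = 45.1.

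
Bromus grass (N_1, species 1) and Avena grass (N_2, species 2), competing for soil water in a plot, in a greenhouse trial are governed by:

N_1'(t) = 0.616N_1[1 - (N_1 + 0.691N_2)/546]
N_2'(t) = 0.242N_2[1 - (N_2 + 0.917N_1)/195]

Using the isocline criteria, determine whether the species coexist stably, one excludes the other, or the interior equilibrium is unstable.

Compare the nullcline intercepts: K1/α12 = 546/0.691 = 790 > K2 = 195; K2/α21 = 195/0.917 = 213 < K1 = 546.
Since the inequalities point opposite ways, species 1 can invade but species 2 cannot.

species 1 excludes species 2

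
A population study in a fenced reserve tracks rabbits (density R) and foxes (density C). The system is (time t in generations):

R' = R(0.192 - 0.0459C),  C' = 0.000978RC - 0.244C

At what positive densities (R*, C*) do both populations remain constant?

Set dC/dt = 0 with C > 0: 0.000978R - 0.244 = 0, so R* = 0.244/0.000978 = 249.
Set dR/dt = 0 with R > 0: 0.192 - 0.0459C = 0, so C* = 0.192/0.0459 = 4.18.

R* ≈ 249, C* ≈ 4.18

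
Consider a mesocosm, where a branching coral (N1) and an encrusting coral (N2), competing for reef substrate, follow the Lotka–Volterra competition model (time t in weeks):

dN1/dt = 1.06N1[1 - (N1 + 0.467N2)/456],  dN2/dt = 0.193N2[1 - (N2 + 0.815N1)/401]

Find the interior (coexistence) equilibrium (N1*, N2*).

Setting both brackets to zero gives the nullclines N1 + 0.467N2 = 456 and 0.815N1 + N2 = 401.
Substituting N2 = 401 - 0.815N1 into the first: N1(1 - 0.467·0.815) = 456 - 0.467·401.
So N1* = 269/0.619 = 434, and then N2* = 401 - 0.815·434 = 47.4.

N1* ≈ 434, N2* ≈ 47.4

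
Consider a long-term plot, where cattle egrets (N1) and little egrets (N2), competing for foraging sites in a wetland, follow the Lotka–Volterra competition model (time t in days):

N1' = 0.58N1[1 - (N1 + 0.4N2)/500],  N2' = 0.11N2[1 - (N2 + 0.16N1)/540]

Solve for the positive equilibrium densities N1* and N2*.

Setting both brackets to zero gives the nullclines N1 + 0.4N2 = 500 and 0.16N1 + N2 = 540.
Substituting N2 = 540 - 0.16N1 into the first: N1(1 - 0.4·0.16) = 500 - 0.4·540.
So N1* = 284/0.936 = 303, and then N2* = 540 - 0.16·303 = 491.

N1* ≈ 303, N2* ≈ 491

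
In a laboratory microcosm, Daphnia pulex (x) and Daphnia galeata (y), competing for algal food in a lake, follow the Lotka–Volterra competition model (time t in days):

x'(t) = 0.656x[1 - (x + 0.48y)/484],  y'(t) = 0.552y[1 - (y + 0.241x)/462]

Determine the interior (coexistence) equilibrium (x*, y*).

x* ≈ 297, y* ≈ 391

Setting both brackets to zero gives the nullclines x + 0.48y = 484 and 0.241x + y = 462.
Substituting y = 462 - 0.241x into the first: x(1 - 0.48·0.241) = 484 - 0.48·462.
So x* = 262/0.884 = 297, and then y* = 462 - 0.241·297 = 391.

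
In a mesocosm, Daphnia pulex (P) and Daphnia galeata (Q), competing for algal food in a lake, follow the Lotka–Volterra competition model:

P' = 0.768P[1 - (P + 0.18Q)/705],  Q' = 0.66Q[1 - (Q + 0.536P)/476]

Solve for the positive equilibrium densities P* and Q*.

P* ≈ 685, Q* ≈ 109

Setting both brackets to zero gives the nullclines P + 0.18Q = 705 and 0.536P + Q = 476.
Substituting Q = 476 - 0.536P into the first: P(1 - 0.18·0.536) = 705 - 0.18·476.
So P* = 619/0.904 = 685, and then Q* = 476 - 0.536·685 = 109.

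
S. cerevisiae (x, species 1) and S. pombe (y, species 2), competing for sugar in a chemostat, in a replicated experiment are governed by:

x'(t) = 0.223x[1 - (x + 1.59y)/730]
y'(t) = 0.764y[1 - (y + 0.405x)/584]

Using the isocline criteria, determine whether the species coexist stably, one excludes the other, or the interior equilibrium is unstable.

species 2 excludes species 1

Compare the nullcline intercepts: K1/α12 = 730/1.59 = 459 < K2 = 584; K2/α21 = 584/0.405 = 1440 > K1 = 730.
Since the inequalities point opposite ways, species 2 can invade but species 1 cannot.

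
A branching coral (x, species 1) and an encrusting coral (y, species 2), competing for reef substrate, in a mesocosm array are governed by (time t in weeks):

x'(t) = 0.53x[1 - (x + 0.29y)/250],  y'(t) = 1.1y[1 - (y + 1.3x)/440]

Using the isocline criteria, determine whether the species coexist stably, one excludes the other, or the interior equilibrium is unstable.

stable coexistence

Compare the nullcline intercepts: K1/α12 = 250/0.29 = 862 > K2 = 440; K2/α21 = 440/1.3 = 338 > K1 = 250.
Since both inequalities hold, each species can invade when rare, so the interior equilibrium is stable.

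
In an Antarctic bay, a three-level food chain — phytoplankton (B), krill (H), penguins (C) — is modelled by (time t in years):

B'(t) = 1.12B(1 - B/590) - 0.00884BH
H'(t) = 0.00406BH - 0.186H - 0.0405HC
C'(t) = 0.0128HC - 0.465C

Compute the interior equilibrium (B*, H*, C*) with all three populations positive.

From dC/dt = 0: 0.0128H* = 0.465, so H* = 36.3.
From dB/dt = 0: 1.12(1 - B*/590) = 0.00884·36.3, giving B* = 590·(1 - 0.287) = 421.
From dH/dt = 0: 0.00406·421 - 0.186 = 0.0405C*, so C* = 1.52/0.0405 = 37.6.

B* ≈ 421, H* ≈ 36.3, C* ≈ 37.6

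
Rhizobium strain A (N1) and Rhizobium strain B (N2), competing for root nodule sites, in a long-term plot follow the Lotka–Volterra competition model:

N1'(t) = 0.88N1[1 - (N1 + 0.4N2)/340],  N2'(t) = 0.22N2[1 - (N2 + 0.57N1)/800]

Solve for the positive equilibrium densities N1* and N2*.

Setting both brackets to zero gives the nullclines N1 + 0.4N2 = 340 and 0.57N1 + N2 = 800.
Substituting N2 = 800 - 0.57N1 into the first: N1(1 - 0.4·0.57) = 340 - 0.4·800.
So N1* = 20/0.772 = 25.9, and then N2* = 800 - 0.57·25.9 = 785.

N1* ≈ 25.9, N2* ≈ 785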